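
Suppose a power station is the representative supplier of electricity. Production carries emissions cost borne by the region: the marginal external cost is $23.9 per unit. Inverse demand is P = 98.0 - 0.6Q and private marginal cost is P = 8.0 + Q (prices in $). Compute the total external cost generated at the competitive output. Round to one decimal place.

Market equilibrium (private): 8.0 + Q = 98.0 - 0.6Q → Q_m = 56.2500.
Total external cost = MEC × Q_m = 23.9 × 56.2500 = 1344.3750.

$1344.4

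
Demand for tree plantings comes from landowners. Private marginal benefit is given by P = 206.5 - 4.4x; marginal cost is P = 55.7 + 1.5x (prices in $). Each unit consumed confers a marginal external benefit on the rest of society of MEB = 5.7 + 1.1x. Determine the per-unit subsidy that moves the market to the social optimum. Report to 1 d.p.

subsidy = $41.6 per unit

Social marginal benefit = demand + MEB = 212.2 - 3.3x.
Set SMB = MC: 212.2 - 3.3x = 55.7 + 1.5x → x* = 32.6042.
The Pigouvian subsidy equals MEB at x*: 5.7 + 1.1×32.6042 = 41.5646.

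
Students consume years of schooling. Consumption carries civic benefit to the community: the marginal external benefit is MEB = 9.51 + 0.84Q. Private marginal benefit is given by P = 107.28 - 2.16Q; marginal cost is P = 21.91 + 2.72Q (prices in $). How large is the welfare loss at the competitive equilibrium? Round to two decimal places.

DWL = $72.51

Market equilibrium (private): 21.91 + 2.72Q = 107.28 - 2.16Q → Q_m = 17.4939.
Social marginal benefit = demand + MEB = 116.79 - 1.32Q.
Set SMB = MC: 116.79 - 1.32Q = 21.91 + 2.72Q → Q* = 23.4851.
Height of the DWL triangle at Q_m is SMB(Q_m) − MC(Q_m) = MEB(Q_m) = 24.2048.
DWL = ½ × 5.9912 × 24.2048 = 72.5079.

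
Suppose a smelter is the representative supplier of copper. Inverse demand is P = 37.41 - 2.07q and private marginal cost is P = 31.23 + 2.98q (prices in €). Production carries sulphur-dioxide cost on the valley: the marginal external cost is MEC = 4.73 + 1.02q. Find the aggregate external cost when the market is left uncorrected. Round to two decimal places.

€6.55

Market equilibrium (private): 31.23 + 2.98q = 37.41 - 2.07q → q_m = 1.2238.
Total external cost = ∫₀^{q_m} (4.73 + 1.02q) dq = 4.73×1.2238 + ½×1.02×1.2238² = 6.5524.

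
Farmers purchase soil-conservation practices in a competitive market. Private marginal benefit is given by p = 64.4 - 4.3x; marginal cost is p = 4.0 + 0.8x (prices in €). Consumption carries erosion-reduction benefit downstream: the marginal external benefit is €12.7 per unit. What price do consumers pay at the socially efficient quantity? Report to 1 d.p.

P = €2.8

Social marginal benefit = demand + MEB = 77.1 - 4.3x.
Set SMB = MC: 77.1 - 4.3x = 4.0 + 0.8x → x* = 14.3333.
Consumer price on the demand curve at x*: 64.4 − 4.3×14.3333 = 2.7668.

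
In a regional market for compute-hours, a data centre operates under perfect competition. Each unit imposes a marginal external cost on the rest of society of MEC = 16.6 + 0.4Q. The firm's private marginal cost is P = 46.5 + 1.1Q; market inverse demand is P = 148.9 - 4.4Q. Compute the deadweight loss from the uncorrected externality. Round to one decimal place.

DWL = 49.0

Market equilibrium (private): 46.5 + 1.1Q = 148.9 - 4.4Q → Q_m = 18.6182.
Social marginal cost = private MC + MEC = 63.1 + 1.5Q.
Set SMC = demand: 63.1 + 1.5Q = 148.9 - 4.4Q → Q* = 14.5424.
Between Q* and Q_m the wedge SMC − demand runs linearly from 0 to MEC(Q_m), so the loss is a triangle.
DWL = ½ × 4.0758 × 24.0473 = 49.0060.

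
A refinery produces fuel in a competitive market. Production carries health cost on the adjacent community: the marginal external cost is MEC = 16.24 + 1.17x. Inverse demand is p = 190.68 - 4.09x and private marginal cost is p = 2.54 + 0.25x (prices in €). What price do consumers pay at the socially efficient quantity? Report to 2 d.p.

P = €63.08

Social marginal cost = private MC + MEC = 18.78 + 1.42x.
Set SMC = demand: 18.78 + 1.42x = 190.68 - 4.09x → x* = 31.1978.
Consumer price on the demand curve at x*: 190.68 − 4.09×31.1978 = 63.0810.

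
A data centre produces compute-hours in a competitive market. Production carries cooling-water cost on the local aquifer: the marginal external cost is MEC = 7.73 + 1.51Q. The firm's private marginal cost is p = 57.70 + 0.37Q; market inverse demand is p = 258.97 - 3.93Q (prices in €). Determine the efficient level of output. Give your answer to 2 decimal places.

Social marginal cost = private MC + MEC = 65.43 + 1.88Q.
Set SMC = demand: 65.43 + 1.88Q = 258.97 - 3.93Q → Q* = 33.3115.

Q* = 33.31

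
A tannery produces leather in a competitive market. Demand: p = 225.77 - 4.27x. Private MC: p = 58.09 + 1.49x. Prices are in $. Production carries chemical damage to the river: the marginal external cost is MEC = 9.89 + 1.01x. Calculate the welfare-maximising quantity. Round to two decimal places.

x* = 23.31

Social marginal cost = private MC + MEC = 67.98 + 2.50x.
Set SMC = demand: 67.98 + 2.50x = 225.77 - 4.27x → x* = 23.3072.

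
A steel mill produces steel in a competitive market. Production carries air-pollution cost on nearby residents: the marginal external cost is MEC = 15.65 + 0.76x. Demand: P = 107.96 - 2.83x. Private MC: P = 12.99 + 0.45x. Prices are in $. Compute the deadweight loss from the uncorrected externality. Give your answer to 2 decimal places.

DWL = $175.48

Market equilibrium (private): 12.99 + 0.45x = 107.96 - 2.83x → x_m = 28.9543.
Social marginal cost = private MC + MEC = 28.64 + 1.21x.
Set SMC = demand: 28.64 + 1.21x = 107.96 - 2.83x → x* = 19.6337.
The loss is the area between SMC and demand from x* to x_m; with linear curves that's a triangle of height MEC(x_m).
DWL = ½ × 9.3206 × 37.6552 = 175.4845.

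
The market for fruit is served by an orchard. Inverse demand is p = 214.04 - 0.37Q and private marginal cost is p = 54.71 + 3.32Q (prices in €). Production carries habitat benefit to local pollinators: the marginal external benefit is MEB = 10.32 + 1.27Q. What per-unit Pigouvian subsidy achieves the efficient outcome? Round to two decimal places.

subsidy = €99.35 per unit

Social marginal cost = private MC − MEB = 44.39 + 2.05Q.
Set SMC = demand: 44.39 + 2.05Q = 214.04 - 0.37Q → Q* = 70.1033.
The Pigouvian subsidy equals MEB at Q*: 10.32 + 1.27×70.1033 = 99.3512.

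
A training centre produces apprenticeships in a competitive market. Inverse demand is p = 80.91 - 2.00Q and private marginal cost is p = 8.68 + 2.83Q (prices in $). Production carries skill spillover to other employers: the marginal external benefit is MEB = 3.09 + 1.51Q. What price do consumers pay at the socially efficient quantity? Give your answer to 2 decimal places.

P = $35.54

Social marginal cost = private MC − MEB = 5.59 + 1.32Q.
Set SMC = demand: 5.59 + 1.32Q = 80.91 - 2.00Q → Q* = 22.6867.
Consumer price on the demand curve at Q*: 80.91 − 2.00×22.6867 = 35.5366.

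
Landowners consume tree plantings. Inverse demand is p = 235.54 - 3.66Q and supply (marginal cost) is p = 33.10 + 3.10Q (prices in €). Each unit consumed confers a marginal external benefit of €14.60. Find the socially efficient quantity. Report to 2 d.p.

Social marginal benefit = demand + MEB = 250.14 - 3.66Q.
Set SMB = MC: 250.14 - 3.66Q = 33.10 + 3.10Q → Q* = 32.1065.

Q* = 32.11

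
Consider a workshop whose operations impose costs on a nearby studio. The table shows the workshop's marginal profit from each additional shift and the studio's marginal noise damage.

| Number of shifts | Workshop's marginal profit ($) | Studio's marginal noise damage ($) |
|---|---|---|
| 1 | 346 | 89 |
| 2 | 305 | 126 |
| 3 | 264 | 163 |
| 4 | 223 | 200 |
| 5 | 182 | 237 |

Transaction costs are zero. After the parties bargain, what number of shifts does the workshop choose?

4

Bargaining reaches the level where marginal profit last exceeds marginal noise damage.
That holds through level 4 (223 ≥ 200) but not at 5 (182 < 237).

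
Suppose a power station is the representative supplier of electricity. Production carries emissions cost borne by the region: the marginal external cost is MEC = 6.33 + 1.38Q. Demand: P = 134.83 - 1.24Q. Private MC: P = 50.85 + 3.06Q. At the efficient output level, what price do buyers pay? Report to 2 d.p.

P = 117.88

Social marginal cost = private MC + MEC = 57.18 + 4.44Q.
Set SMC = demand: 57.18 + 4.44Q = 134.83 - 1.24Q → Q* = 13.6708.
Consumer price on the demand curve at Q*: 134.83 − 1.24×13.6708 = 117.8782.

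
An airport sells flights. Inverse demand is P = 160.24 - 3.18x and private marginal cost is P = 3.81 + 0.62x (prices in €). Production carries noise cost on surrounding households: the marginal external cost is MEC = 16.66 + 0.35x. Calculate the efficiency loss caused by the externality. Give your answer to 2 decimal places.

Market equilibrium (private): 3.81 + 0.62x = 160.24 - 3.18x → x_m = 41.1658.
Social marginal cost = private MC + MEC = 20.47 + 0.97x.
Set SMC = demand: 20.47 + 0.97x = 160.24 - 3.18x → x* = 33.6795.
Height of the DWL triangle at x_m is SMC(x_m) − demand(x_m) = MEC(x_m) = 31.0680.
DWL = ½ × 7.4863 × 31.0680 = 116.2922.

DWL = €116.29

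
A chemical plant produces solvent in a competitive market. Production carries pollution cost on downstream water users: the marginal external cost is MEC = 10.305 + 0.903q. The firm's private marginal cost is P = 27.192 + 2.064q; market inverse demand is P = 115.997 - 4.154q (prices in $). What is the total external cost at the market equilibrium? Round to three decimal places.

Market equilibrium (private): 27.192 + 2.064q = 115.997 - 4.154q → q_m = 14.2819.
Total external cost = ∫₀^{q_m} (10.305 + 0.903q) dq = 10.305×14.2819 + ½×0.903×14.2819² = 239.2686.

$239.269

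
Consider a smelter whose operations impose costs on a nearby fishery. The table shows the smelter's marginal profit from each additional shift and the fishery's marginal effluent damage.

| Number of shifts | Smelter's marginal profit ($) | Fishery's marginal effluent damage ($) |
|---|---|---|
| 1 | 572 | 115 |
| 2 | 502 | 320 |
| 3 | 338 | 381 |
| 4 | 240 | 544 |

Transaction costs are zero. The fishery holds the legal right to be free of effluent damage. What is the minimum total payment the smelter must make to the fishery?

Efficient level: marginal profit ≥ marginal effluent damage through level 2, so k* = 2.
With the fishery holding the right, the smelter must at least compensate total damage at k*: 115 + 320 = 435.

$435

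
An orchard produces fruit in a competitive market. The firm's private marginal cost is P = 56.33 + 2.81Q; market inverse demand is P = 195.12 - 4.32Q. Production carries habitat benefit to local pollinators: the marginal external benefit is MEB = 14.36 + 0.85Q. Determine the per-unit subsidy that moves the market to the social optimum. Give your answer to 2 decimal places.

subsidy = 35.09 per unit

Social marginal cost = private MC − MEB = 41.97 + 1.96Q.
Set SMC = demand: 41.97 + 1.96Q = 195.12 - 4.32Q → Q* = 24.3869.
The Pigouvian subsidy equals MEB at Q*: 14.36 + 0.85×24.3869 = 35.0889.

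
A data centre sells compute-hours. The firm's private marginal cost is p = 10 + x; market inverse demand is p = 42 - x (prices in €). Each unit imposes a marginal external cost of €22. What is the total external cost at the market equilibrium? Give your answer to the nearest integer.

€352

Market equilibrium (private): 10 + x = 42 - x → x_m = 16.0000.
Total external cost = MEC × x_m = 22 × 16.0000 = 352.0000.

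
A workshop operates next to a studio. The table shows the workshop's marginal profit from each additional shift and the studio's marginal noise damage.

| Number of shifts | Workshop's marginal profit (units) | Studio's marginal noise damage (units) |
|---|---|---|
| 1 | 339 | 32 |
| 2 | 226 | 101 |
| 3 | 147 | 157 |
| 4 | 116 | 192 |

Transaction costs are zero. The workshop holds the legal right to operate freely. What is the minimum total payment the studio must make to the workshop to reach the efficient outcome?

Left alone the workshop would choose level 4 (marginal profit stays positive).
Efficient level: k* = 2 (marginal profit ≥ marginal noise damage through 2).
The studio must at least cover the workshop's forgone profit from cutting 4→2: 147 + 116 = 263.

263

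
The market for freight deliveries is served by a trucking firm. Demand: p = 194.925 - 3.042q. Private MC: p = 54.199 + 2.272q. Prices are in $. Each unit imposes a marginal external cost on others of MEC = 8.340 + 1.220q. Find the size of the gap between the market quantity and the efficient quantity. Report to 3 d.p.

6.221 units

Market equilibrium (private): 54.199 + 2.272q = 194.925 - 3.042q → q_m = 26.4821.
Social marginal cost = private MC + MEC = 62.539 + 3.492q.
Set SMC = demand: 62.539 + 3.492q = 194.925 - 3.042q → q* = 20.2611.
Gap = |26.4821 − 20.2611| = 6.2210.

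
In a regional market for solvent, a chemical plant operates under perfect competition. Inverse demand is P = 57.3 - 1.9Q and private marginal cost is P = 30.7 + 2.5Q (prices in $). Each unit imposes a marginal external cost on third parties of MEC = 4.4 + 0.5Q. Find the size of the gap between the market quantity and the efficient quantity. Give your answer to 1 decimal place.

Market equilibrium (private): 30.7 + 2.5Q = 57.3 - 1.9Q → Q_m = 6.0455.
Social marginal cost = private MC + MEC = 35.1 + 3.0Q.
Set SMC = demand: 35.1 + 3.0Q = 57.3 - 1.9Q → Q* = 4.5306.
Gap = |6.0455 − 4.5306| = 1.5149.

1.5 units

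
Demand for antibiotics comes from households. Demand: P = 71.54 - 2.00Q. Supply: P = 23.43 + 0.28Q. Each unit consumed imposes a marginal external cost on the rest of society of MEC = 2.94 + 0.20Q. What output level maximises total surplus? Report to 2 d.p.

Q* = 18.21

Social marginal benefit = demand − MEC = 68.60 - 2.20Q.
Set SMB = MC: 68.60 - 2.20Q = 23.43 + 0.28Q → Q* = 18.2137.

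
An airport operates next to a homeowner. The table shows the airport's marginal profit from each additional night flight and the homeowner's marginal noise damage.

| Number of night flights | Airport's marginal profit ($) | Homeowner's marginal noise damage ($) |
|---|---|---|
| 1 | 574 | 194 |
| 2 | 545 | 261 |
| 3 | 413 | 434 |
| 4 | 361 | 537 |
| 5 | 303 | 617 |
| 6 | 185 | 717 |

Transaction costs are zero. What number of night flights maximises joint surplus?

Bargaining reaches the level where marginal profit last exceeds marginal noise damage.
That holds through level 2 (545 ≥ 261) but not at 3 (413 < 434).

2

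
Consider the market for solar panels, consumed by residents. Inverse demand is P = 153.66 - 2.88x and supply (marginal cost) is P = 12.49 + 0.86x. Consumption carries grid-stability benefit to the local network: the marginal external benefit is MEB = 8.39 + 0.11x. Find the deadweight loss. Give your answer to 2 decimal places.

Market equilibrium (private): 12.49 + 0.86x = 153.66 - 2.88x → x_m = 37.7460.
Social marginal benefit = demand + MEB = 162.05 - 2.77x.
Set SMB = MC: 162.05 - 2.77x = 12.49 + 0.86x → x* = 41.2011.
The welfare-loss triangle has base |x_m − x*| and height MEB(x_m) (the vertical gap between SMB and MC is zero at x* and MEB at x_m).
DWL = ½ × 3.4551 × 12.5421 = 21.6671.

DWL = 21.67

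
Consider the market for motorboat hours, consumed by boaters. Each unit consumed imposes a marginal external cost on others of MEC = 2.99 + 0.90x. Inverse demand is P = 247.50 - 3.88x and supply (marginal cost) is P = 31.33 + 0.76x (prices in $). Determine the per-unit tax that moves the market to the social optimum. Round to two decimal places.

Social marginal benefit = demand − MEC = 244.51 - 4.78x.
Set SMB = MC: 244.51 - 4.78x = 31.33 + 0.76x → x* = 38.4801.
The Pigouvian tax equals MEC at x*: 2.99 + 0.90×38.4801 = 37.6221.

tax = $37.62 per unit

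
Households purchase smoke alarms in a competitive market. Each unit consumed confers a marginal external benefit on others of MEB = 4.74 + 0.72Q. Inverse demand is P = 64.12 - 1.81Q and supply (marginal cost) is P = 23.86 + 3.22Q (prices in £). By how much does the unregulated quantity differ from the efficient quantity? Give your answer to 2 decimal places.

2.44 units

Market equilibrium (private): 23.86 + 3.22Q = 64.12 - 1.81Q → Q_m = 8.0040.
Social marginal benefit = demand + MEB = 68.86 - 1.09Q.
Set SMB = MC: 68.86 - 1.09Q = 23.86 + 3.22Q → Q* = 10.4408.
Gap = |8.0040 − 10.4408| = 2.4368.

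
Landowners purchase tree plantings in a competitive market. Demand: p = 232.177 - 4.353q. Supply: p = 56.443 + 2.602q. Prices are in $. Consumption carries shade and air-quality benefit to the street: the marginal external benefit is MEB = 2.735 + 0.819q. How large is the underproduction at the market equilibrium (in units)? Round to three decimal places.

Market equilibrium (private): 56.443 + 2.602q = 232.177 - 4.353q → q_m = 25.2673.
Social marginal benefit = demand + MEB = 234.912 - 3.534q.
Set SMB = MC: 234.912 - 3.534q = 56.443 + 2.602q → q* = 29.0856.
Gap = |25.2673 − 29.0856| = 3.8183.

3.818 units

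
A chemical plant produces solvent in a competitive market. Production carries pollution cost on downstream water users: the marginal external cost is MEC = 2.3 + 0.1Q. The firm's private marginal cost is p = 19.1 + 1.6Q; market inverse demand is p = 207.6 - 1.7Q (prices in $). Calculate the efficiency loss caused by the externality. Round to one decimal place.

DWL = $9.4

Market equilibrium (private): 19.1 + 1.6Q = 207.6 - 1.7Q → Q_m = 57.1212.
Social marginal cost = private MC + MEC = 21.4 + 1.7Q.
Set SMC = demand: 21.4 + 1.7Q = 207.6 - 1.7Q → Q* = 54.7647.
Between Q* and Q_m the wedge SMC − demand runs linearly from 0 to MEC(Q_m), so the loss is a triangle.
DWL = ½ × 2.3565 × 8.0121 = 9.4403.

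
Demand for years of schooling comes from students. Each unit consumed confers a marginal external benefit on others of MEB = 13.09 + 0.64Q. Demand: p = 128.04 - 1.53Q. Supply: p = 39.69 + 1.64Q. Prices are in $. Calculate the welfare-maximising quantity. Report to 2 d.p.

Q* = 40.09

Social marginal benefit = demand + MEB = 141.13 - 0.89Q.
Set SMB = MC: 141.13 - 0.89Q = 39.69 + 1.64Q → Q* = 40.0949.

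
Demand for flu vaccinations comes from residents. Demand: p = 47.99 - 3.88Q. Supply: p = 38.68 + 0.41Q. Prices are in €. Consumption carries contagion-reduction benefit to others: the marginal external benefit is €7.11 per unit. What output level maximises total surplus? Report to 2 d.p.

Social marginal benefit = demand + MEB = 55.10 - 3.88Q.
Set SMB = MC: 55.10 - 3.88Q = 38.68 + 0.41Q → Q* = 3.8275.

Q* = 3.83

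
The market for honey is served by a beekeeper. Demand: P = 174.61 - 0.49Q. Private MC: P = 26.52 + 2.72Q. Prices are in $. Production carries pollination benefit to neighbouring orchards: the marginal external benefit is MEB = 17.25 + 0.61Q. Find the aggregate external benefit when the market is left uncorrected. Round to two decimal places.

$1444.96

Market equilibrium (private): 26.52 + 2.72Q = 174.61 - 0.49Q → Q_m = 46.1340.
Total external benefit = ∫₀^{Q_m} (17.25 + 0.61Q) dQ = 17.25×46.1340 + ½×0.61×46.1340² = 1444.9570.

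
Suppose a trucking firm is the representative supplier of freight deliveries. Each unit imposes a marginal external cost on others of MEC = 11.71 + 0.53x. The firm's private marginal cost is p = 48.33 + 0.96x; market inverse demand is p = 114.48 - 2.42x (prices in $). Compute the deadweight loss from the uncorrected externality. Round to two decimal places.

Market equilibrium (private): 48.33 + 0.96x = 114.48 - 2.42x → x_m = 19.5710.
Social marginal cost = private MC + MEC = 60.04 + 1.49x.
Set SMC = demand: 60.04 + 1.49x = 114.48 - 2.42x → x* = 13.9233.
Height of the DWL triangle at x_m is SMC(x_m) − demand(x_m) = MEC(x_m) = 22.0826.
DWL = ½ × 5.6477 × 22.0826 = 62.3580.

DWL = $62.36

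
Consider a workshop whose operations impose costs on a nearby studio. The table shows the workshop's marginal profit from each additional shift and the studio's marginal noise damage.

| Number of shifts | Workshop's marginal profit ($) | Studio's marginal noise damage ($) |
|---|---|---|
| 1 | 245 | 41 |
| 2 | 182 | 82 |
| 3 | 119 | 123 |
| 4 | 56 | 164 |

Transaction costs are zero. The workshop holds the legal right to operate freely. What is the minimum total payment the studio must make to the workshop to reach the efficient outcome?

$175

Left alone the workshop would choose level 4 (marginal profit stays positive).
Efficient level: k* = 2 (marginal profit ≥ marginal noise damage through 2).
The studio must at least cover the workshop's forgone profit from cutting 4→2: 119 + 56 = 175.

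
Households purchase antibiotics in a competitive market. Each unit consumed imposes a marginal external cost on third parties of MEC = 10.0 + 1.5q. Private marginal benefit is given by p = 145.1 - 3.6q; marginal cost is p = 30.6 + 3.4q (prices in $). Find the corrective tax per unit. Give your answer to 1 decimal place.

tax = $28.4 per unit

Social marginal benefit = demand − MEC = 135.1 - 5.1q.
Set SMB = MC: 135.1 - 5.1q = 30.6 + 3.4q → q* = 12.2941.
The Pigouvian tax equals MEC at q*: 10.0 + 1.5×12.2941 = 28.4412.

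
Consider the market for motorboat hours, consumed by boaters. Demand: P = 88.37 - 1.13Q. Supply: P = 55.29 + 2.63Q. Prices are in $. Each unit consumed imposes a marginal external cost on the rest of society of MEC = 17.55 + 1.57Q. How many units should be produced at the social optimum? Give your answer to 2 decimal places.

Q* = 2.91

Social marginal benefit = demand − MEC = 70.82 - 2.70Q.
Set SMB = MC: 70.82 - 2.70Q = 55.29 + 2.63Q → Q* = 2.9137.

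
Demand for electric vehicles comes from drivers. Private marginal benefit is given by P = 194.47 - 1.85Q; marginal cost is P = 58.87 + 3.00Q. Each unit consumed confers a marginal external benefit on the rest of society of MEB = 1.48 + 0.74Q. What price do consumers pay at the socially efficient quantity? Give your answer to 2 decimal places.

P = 132.77

Social marginal benefit = demand + MEB = 195.95 - 1.11Q.
Set SMB = MC: 195.95 - 1.11Q = 58.87 + 3.00Q → Q* = 33.3528.
Consumer price on the demand curve at Q*: 194.47 − 1.85×33.3528 = 132.7673.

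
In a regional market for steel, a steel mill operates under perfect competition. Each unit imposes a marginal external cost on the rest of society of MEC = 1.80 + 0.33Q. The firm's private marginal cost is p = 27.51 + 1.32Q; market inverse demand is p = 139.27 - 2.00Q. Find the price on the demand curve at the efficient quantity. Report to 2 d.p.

Social marginal cost = private MC + MEC = 29.31 + 1.65Q.
Set SMC = demand: 29.31 + 1.65Q = 139.27 - 2.00Q → Q* = 30.1260.
Consumer price on the demand curve at Q*: 139.27 − 2.00×30.1260 = 79.0180.

P = 79.02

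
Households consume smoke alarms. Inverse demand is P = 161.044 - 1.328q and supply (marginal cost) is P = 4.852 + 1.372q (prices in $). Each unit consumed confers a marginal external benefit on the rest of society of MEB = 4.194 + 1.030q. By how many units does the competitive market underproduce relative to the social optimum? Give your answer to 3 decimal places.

Market equilibrium (private): 4.852 + 1.372q = 161.044 - 1.328q → q_m = 57.8489.
Social marginal benefit = demand + MEB = 165.238 - 0.298q.
Set SMB = MC: 165.238 - 0.298q = 4.852 + 1.372q → q* = 96.0395.
Gap = |57.8489 − 96.0395| = 38.1906.

38.191 units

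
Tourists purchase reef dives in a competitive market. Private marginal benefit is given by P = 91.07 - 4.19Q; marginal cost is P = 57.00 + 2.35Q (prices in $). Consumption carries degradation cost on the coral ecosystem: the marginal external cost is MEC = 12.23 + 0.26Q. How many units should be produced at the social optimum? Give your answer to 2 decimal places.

Q* = 3.21

Social marginal benefit = demand − MEC = 78.84 - 4.45Q.
Set SMB = MC: 78.84 - 4.45Q = 57.00 + 2.35Q → Q* = 3.2118.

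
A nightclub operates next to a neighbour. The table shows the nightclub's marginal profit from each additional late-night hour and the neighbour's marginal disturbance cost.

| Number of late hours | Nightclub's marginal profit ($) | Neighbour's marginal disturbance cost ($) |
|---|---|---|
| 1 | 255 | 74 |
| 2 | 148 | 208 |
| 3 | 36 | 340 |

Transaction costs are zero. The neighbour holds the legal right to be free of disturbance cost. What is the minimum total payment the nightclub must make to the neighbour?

$74

Efficient level: marginal profit ≥ marginal disturbance cost through level 1, so k* = 1.
With the neighbour holding the right, the nightclub must at least compensate total damage at k*: 74 = 74.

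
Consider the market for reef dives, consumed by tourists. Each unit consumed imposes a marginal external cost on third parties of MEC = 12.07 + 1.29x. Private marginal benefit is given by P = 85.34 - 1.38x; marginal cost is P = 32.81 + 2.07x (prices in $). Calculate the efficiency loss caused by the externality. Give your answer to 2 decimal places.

DWL = $106.08

Market equilibrium (private): 32.81 + 2.07x = 85.34 - 1.38x → x_m = 15.2261.
Social marginal benefit = demand − MEC = 73.27 - 2.67x.
Set SMB = MC: 73.27 - 2.67x = 32.81 + 2.07x → x* = 8.5359.
Between x* and x_m the wedge MC − SMB runs linearly from 0 to MEC(x_m), so the loss is a triangle.
DWL = ½ × 6.6902 × 31.7117 = 106.0788.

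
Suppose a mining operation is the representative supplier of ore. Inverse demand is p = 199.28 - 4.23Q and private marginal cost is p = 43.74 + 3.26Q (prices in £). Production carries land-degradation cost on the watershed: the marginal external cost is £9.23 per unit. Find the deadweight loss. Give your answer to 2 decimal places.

DWL = £5.69

Market equilibrium (private): 43.74 + 3.26Q = 199.28 - 4.23Q → Q_m = 20.7664.
Social marginal cost = private MC + MEC = 52.97 + 3.26Q.
Set SMC = demand: 52.97 + 3.26Q = 199.28 - 4.23Q → Q* = 19.5340.
Between Q* and Q_m the wedge SMC − demand runs linearly from 0 to MEC(Q_m), so the loss is a triangle.
DWL = ½ × 1.2324 × 9.2300 = 5.6875.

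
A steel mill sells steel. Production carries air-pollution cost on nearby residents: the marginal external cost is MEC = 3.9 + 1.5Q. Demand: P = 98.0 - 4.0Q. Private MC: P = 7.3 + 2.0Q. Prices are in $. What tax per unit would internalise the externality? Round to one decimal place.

tax = $21.3 per unit

Social marginal cost = private MC + MEC = 11.2 + 3.5Q.
Set SMC = demand: 11.2 + 3.5Q = 98.0 - 4.0Q → Q* = 11.5733.
The Pigouvian tax equals MEC at Q*: 3.9 + 1.5×11.5733 = 21.2600.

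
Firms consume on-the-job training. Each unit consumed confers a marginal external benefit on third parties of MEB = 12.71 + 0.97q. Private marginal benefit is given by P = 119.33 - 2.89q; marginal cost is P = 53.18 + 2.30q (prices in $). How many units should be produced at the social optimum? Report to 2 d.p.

Social marginal benefit = demand + MEB = 132.04 - 1.92q.
Set SMB = MC: 132.04 - 1.92q = 53.18 + 2.30q → q* = 18.6872.

q* = 18.69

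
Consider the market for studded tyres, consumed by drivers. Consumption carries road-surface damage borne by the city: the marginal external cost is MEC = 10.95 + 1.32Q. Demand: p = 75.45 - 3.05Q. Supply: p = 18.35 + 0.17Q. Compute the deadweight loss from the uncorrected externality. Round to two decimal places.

DWL = 130.00

Market equilibrium (private): 18.35 + 0.17Q = 75.45 - 3.05Q → Q_m = 17.7329.
Social marginal benefit = demand − MEC = 64.50 - 4.37Q.
Set SMB = MC: 64.50 - 4.37Q = 18.35 + 0.17Q → Q* = 10.1652.
Between Q* and Q_m the wedge MC − SMB runs linearly from 0 to MEC(Q_m), so the loss is a triangle.
DWL = ½ × 7.5677 × 34.3575 = 130.0036.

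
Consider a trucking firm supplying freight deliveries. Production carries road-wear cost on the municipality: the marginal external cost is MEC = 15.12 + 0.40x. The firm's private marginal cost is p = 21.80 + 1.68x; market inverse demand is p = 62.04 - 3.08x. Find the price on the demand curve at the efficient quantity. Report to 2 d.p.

Social marginal cost = private MC + MEC = 36.92 + 2.08x.
Set SMC = demand: 36.92 + 2.08x = 62.04 - 3.08x → x* = 4.8682.
Consumer price on the demand curve at x*: 62.04 − 3.08×4.8682 = 47.0459.

P = 47.05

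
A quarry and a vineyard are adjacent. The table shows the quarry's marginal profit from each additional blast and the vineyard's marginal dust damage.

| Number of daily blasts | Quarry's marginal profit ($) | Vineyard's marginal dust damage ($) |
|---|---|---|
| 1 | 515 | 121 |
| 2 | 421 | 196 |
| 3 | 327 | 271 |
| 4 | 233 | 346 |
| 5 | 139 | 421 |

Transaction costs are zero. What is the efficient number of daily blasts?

Bargaining reaches the level where marginal profit last exceeds marginal dust damage.
That holds through level 3 (327 ≥ 271) but not at 4 (233 < 346).

3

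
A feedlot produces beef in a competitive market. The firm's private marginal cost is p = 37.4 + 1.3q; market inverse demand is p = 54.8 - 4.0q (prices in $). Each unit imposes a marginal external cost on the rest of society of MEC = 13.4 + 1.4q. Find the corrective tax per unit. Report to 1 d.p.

tax = $14.2 per unit

Social marginal cost = private MC + MEC = 50.8 + 2.7q.
Set SMC = demand: 50.8 + 2.7q = 54.8 - 4.0q → q* = 0.5970.
The Pigouvian tax equals MEC at q*: 13.4 + 1.4×0.5970 = 14.2358.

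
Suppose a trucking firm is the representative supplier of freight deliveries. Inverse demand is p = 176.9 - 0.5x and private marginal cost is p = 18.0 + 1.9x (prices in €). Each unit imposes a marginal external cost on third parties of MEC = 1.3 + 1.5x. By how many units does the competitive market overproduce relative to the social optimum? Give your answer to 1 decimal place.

Market equilibrium (private): 18.0 + 1.9x = 176.9 - 0.5x → x_m = 66.2083.
Social marginal cost = private MC + MEC = 19.3 + 3.4x.
Set SMC = demand: 19.3 + 3.4x = 176.9 - 0.5x → x* = 40.4103.
Gap = |66.2083 − 40.4103| = 25.7980.

25.8 units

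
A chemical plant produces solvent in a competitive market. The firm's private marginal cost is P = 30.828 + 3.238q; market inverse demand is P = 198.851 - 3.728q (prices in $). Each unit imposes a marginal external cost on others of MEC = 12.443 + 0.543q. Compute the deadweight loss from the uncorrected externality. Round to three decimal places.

Market equilibrium (private): 30.828 + 3.238q = 198.851 - 3.728q → q_m = 24.1204.
Social marginal cost = private MC + MEC = 43.271 + 3.781q.
Set SMC = demand: 43.271 + 3.781q = 198.851 - 3.728q → q* = 20.7191.
Height of the DWL triangle at q_m is SMC(q_m) − demand(q_m) = MEC(q_m) = 25.5404.
DWL = ½ × 3.4013 × 25.5404 = 43.4353.

DWL = $43.435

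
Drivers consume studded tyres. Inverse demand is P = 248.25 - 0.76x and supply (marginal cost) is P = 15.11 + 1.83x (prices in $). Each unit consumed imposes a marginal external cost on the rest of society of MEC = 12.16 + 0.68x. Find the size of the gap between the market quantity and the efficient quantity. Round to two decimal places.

22.44 units

Market equilibrium (private): 15.11 + 1.83x = 248.25 - 0.76x → x_m = 90.0154.
Social marginal benefit = demand − MEC = 236.09 - 1.44x.
Set SMB = MC: 236.09 - 1.44x = 15.11 + 1.83x → x* = 67.5780.
Gap = |90.0154 − 67.5780| = 22.4374.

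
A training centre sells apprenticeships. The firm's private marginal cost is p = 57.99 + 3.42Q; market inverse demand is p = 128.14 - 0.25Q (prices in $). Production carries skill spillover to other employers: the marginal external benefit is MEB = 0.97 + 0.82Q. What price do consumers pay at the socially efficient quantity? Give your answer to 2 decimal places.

Social marginal cost = private MC − MEB = 57.02 + 2.60Q.
Set SMC = demand: 57.02 + 2.60Q = 128.14 - 0.25Q → Q* = 24.9544.
Consumer price on the demand curve at Q*: 128.14 − 0.25×24.9544 = 121.9014.

P = $121.90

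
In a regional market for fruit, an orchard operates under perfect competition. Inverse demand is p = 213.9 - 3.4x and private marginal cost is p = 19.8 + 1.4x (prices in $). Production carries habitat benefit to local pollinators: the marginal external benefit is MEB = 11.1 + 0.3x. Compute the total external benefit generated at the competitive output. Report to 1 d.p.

Market equilibrium (private): 19.8 + 1.4x = 213.9 - 3.4x → x_m = 40.4375.
Total external benefit = ∫₀^{x_m} (11.1 + 0.3x) dx = 11.1×40.4375 + ½×0.3×40.4375² = 694.1350.

$694.1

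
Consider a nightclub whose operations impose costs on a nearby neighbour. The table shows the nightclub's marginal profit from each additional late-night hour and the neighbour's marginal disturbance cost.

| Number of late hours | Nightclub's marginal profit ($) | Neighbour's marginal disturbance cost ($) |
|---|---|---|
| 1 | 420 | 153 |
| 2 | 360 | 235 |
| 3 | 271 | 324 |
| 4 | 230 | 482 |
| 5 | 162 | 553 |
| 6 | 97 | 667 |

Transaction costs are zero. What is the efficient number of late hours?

2

Bargaining reaches the level where marginal profit last exceeds marginal disturbance cost.
That holds through level 2 (360 ≥ 235) but not at 3 (271 < 324).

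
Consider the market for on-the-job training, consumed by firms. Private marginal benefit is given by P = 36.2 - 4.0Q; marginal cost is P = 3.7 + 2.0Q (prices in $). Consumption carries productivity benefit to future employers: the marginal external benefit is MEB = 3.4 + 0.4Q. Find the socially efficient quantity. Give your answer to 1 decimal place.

Q* = 6.4

Social marginal benefit = demand + MEB = 39.6 - 3.6Q.
Set SMB = MC: 39.6 - 3.6Q = 3.7 + 2.0Q → Q* = 6.4107.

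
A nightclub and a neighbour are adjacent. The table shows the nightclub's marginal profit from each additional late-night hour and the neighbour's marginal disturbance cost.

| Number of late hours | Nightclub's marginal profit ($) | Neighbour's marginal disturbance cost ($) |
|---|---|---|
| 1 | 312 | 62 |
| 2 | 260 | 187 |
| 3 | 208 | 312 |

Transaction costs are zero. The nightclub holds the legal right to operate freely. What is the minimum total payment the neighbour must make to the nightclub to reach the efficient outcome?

$208

Left alone the nightclub would choose level 3 (marginal profit stays positive).
Efficient level: k* = 2 (marginal profit ≥ marginal disturbance cost through 2).
The neighbour must at least cover the nightclub's forgone profit from cutting 3→2: 208 = 208.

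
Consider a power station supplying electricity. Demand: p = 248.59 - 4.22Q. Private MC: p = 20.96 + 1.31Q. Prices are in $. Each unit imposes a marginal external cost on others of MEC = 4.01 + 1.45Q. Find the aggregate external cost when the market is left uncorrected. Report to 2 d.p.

$1393.48

Market equilibrium (private): 20.96 + 1.31Q = 248.59 - 4.22Q → Q_m = 41.1627.
Total external cost = ∫₀^{Q_m} (4.01 + 1.45Q) dQ = 4.01×41.1627 + ½×1.45×41.1627² = 1393.4791.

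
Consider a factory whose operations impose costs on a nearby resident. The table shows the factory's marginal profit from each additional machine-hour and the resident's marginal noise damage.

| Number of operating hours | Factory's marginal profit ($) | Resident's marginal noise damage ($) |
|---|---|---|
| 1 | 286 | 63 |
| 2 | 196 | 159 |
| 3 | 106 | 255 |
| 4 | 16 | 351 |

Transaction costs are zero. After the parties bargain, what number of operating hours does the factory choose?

2

Bargaining reaches the level where marginal profit last exceeds marginal noise damage.
That holds through level 2 (196 ≥ 159) but not at 3 (106 < 255).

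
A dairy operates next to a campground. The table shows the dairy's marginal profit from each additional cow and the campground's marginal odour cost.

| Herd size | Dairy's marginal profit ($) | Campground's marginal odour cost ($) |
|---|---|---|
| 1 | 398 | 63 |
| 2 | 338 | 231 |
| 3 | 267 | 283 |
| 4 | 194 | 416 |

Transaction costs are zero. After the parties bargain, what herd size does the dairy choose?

Bargaining reaches the level where marginal profit last exceeds marginal odour cost.
That holds through level 2 (338 ≥ 231) but not at 3 (267 < 283).

2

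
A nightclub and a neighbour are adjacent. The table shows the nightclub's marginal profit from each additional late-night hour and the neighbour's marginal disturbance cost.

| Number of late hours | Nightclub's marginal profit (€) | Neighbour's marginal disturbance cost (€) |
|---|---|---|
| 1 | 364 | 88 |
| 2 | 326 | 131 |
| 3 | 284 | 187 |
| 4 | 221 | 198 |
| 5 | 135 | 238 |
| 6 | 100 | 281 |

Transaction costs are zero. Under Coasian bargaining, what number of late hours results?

4

Bargaining reaches the level where marginal profit last exceeds marginal disturbance cost.
That holds through level 4 (221 ≥ 198) but not at 5 (135 < 238).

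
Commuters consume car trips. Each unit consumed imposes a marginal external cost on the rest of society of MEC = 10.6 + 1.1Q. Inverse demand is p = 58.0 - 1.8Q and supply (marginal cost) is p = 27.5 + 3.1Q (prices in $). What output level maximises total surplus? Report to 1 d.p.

Social marginal benefit = demand − MEC = 47.4 - 2.9Q.
Set SMB = MC: 47.4 - 2.9Q = 27.5 + 3.1Q → Q* = 3.3167.

Q* = 3.3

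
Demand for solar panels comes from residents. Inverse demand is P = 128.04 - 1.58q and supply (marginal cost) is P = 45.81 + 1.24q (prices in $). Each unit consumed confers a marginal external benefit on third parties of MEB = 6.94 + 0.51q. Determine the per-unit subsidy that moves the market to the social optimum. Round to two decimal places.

subsidy = $26.63 per unit

Social marginal benefit = demand + MEB = 134.98 - 1.07q.
Set SMB = MC: 134.98 - 1.07q = 45.81 + 1.24q → q* = 38.6017.
The Pigouvian subsidy equals MEB at q*: 6.94 + 0.51×38.6017 = 26.6269.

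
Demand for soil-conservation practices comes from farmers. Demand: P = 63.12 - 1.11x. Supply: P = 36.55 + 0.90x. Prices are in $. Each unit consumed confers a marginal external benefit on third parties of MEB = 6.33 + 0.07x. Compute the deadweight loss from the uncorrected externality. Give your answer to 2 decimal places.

Market equilibrium (private): 36.55 + 0.90x = 63.12 - 1.11x → x_m = 13.2189.
Social marginal benefit = demand + MEB = 69.45 - 1.04x.
Set SMB = MC: 69.45 - 1.04x = 36.55 + 0.90x → x* = 16.9588.
The welfare-loss triangle has base |x_m − x*| and height MEB(x_m) (the vertical gap between SMB and MC is zero at x* and MEB at x_m).
DWL = ½ × 3.7399 × 7.2553 = 13.5670.

DWL = $13.57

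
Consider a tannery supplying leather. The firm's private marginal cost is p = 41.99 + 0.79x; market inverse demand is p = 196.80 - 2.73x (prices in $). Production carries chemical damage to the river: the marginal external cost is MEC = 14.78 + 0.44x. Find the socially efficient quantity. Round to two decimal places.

x* = 35.36

Social marginal cost = private MC + MEC = 56.77 + 1.23x.
Set SMC = demand: 56.77 + 1.23x = 196.80 - 2.73x → x* = 35.3611.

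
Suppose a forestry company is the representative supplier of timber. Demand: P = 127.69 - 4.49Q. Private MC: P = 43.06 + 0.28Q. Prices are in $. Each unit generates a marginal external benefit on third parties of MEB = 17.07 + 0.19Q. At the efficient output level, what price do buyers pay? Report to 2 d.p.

Social marginal cost = private MC − MEB = 25.99 + 0.09Q.
Set SMC = demand: 25.99 + 0.09Q = 127.69 - 4.49Q → Q* = 22.2052.
Consumer price on the demand curve at Q*: 127.69 − 4.49×22.2052 = 27.9887.

P = $27.99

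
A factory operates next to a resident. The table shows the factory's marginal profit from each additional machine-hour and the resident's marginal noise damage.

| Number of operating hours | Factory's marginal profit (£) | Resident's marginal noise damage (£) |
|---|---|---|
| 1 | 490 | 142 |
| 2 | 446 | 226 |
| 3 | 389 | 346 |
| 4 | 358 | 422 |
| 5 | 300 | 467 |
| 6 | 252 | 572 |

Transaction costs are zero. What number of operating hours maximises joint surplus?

3

Bargaining reaches the level where marginal profit last exceeds marginal noise damage.
That holds through level 3 (389 ≥ 346) but not at 4 (358 < 422).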